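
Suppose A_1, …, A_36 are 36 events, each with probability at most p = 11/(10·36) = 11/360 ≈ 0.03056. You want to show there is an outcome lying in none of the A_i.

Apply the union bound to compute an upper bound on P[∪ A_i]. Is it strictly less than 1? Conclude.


Union bound: P[∪_{i=1}^{36} A_i] ≤ Σ_i P[A_i] ≤ 36·p = 36·(11/360) = 11/10.
Numerically: 11/10 ≈ 1.10000.
Is 11/10 < 1? NO.
Since the bound 11/10 is ≥ 1, the union bound is uninformative here; it does NOT by itself certify existence.

36·p = 11/10 ≈ 1.10000; existence NOT certified by the union bound.


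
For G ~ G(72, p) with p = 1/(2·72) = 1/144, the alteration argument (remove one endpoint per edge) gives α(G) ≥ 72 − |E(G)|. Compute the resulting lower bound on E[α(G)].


E[|E(G)|] = C(72, 2)·p = 2556 · (1/144) = 71/4.
E[α(G)] ≥ n − E[|E(G)|] = 72 − 71/4 = 217/4.
Numerically: ≈ 54.25000.
(This is only a lower bound; the true E[α(G)] may be larger.)

E[α(G)] ≥ 217/4 ≈ 54.25000.


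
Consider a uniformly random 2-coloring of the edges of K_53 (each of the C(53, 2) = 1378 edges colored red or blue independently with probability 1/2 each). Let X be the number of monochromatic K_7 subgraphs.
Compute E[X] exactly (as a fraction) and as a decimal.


Let X = Σ_S X_S over the C(53, 7) = 154143080 subsets S of size 7, where X_S = 1 if the K_7 on S is monochromatic.
For a fixed S, the K_7 on S has C(7, 2) = 21 edges. P[all 21 edges red] = (1/2)^21, and likewise for blue, so P[monochromatic] = 2·(1/2)^21 = 2^{1 − 21} = 1/1048576.
By linearity of expectation: E[X] = C(53, 7) · 2^{1 − 21} = 154143080 · 1/1048576 = 19267885/131072.
Numerically: E[X] ≈ 147.0023.

E[X] = C(53,7)·2^(1−C(7,2)) = 19267885/131072 ≈ 147.0023.


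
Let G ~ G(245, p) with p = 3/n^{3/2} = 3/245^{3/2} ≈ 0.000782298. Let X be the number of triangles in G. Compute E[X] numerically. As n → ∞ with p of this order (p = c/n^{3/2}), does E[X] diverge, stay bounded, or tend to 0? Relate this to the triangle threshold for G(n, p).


Number of potential triangles: C(245, 3) = 2421090.
Each occurs with probability p³ ≈ (0.000782298)³ ≈ 4.78758375e-10.
By linearity: E[X] = C(245, 3)·p³ ≈ 2421090 · 4.78758375e-10 ≈ 0.001159.
Since α = 3/2 > 1, p = c/n^{3/2} = o(1/n) is below the triangle threshold p ~ 1/n. Asymptotically E[X] ~ (c³/6)·n^{3(1−α)} = (3³/6)·n^{-1.5} → 0, so by Markov's inequality G has no triangles w.h.p.

E[X] ≈ 0.001159; in regime p = Θ(1/n^{3/2}) E[X] tends to 0 (below the triangle threshold p ~ 1/n).


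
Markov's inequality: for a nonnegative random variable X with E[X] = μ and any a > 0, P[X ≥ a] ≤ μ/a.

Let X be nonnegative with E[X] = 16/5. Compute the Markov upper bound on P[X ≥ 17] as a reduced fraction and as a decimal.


μ = E[X] = 16/5, a = 17.
Markov: P[X ≥ 17] ≤ μ/a = (16/5)/17 = 16/85.
Numerically: ≈ 0.1882.
(Since a = 17 > μ = 3.2000, the bound 16/85 is < 1 and informative.)

P[X ≥ 17] ≤ 16/85 ≈ 0.1882.


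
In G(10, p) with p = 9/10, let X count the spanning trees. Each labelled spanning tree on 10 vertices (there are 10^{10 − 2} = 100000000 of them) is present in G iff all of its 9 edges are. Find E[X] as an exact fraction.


K_10 has 10^{10 − 2} = 100000000 labelled spanning trees.
For each such spanning tree H, let X_H = 1 if all 9 edges of H are present in G. Then P[X_H = 1] = p^{9} = (9/10)^{9} = 387420489/1000000000.
By linearity of expectation: E[X] = Σ_H E[X_H] = 100000000 · p^{9} = 100000000 · 387420489/1000000000 = 387420489/10.
Numerically: E[X] ≈ 3.87e+07.

E[X] = 100000000 · (9/10)^{9} = 387420489/10 ≈ 3.87e+07.


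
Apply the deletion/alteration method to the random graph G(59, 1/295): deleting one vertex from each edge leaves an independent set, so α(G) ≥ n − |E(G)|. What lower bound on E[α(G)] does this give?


E[|E(G)|] = C(59, 2)·p = 1711 · (1/295) = 29/5.
E[α(G)] ≥ n − E[|E(G)|] = 59 − 29/5 = 266/5.
Numerically: ≈ 53.2000.
(This is only a lower bound; the true E[α(G)] may be larger.)

E[α(G)] ≥ 266/5 ≈ 53.2000.


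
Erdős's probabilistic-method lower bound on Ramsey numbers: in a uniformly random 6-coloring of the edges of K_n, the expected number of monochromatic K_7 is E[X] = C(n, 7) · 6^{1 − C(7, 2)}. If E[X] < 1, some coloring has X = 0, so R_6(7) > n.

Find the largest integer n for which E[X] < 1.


We need C(n, 7) · 6^{1 − 21} < 1, i.e. C(n, 7) < 6^{21 − 1} = 3656158440062976.
Check values of n near the boundary:
  n = 566: C(566, 7) = 3557206237959440; 3557206237959440 < 3656158440062976? YES
  n = 567: C(567, 7) = 3601671315933933; 3601671315933933 < 3656158440062976? YES
  n = 568: C(568, 7) = 3646611956239704; 3646611956239704 < 3656158440062976? YES
  n = 569: C(569, 7) = 3692032389858348; 3692032389858348 < 3656158440062976? NO
  n = 570: C(570, 7) = 3737936877831720; 3737936877831720 < 3656158440062976? NO
The largest n with C(n, 7) < 3656158440062976 is n = 568 (where E[X] = 16882462760369/16926659444736 ≈ 0.997389). Hence R_6(7) > 568, i.e. R_6(7) ≥ 569.

Largest n = 568; hence R_6(7) > 568.


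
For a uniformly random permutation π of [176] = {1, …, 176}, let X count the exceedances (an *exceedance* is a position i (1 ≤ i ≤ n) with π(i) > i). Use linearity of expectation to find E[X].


Write X = Σ_{i=1}^{176} X_i, where X_i = 1_{π(i) > i}.
For each fixed i, π(i) is uniform over {1, …, 176} (marginal of a uniform permutation), so P[π(i) > i] = (n − i)/n. Summing: Σ_{i=1}^{176} (n − i)/n = (0 + 1 + … + 175)/176 = 176(176 − 1)/(2·176) = (176 − 1)/2.
Hence E[X] = Σ_{i=1}^{176} (176 − i)/176 = 175/2 ≈ 87.50000.

E[X] = 175/2 = 87.50000.


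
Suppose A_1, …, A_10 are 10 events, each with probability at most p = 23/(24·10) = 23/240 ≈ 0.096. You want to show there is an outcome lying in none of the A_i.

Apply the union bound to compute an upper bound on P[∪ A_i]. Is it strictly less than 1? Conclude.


Union bound: P[∪_{i=1}^{10} A_i] ≤ Σ_i P[A_i] ≤ 10·p = 10·(23/240) = 23/24.
Numerically: 23/24 ≈ 0.958.
Is 23/24 < 1? YES.
Since P[∪ A_i] ≤ 23/24 < 1, the complement has P[∩ A_i^c] ≥ 1 − 23/24 = 1/24 > 0, so some outcome avoids every A_i.

10·p = 23/24 ≈ 0.958; existence CERTIFIED by the union bound.


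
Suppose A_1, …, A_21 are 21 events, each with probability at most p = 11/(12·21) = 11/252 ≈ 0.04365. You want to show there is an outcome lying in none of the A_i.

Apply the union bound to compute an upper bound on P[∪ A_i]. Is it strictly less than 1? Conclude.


Union bound: P[∪_{i=1}^{21} A_i] ≤ Σ_i P[A_i] ≤ 21·p = 21·(11/252) = 11/12.
Numerically: 11/12 ≈ 0.91667.
Is 11/12 < 1? YES.
Since P[∪ A_i] ≤ 11/12 < 1, the complement has P[∩ A_i^c] ≥ 1 − 11/12 = 1/12 > 0, so some outcome avoids every A_i.

21·p = 11/12 ≈ 0.91667; existence CERTIFIED by the union bound.


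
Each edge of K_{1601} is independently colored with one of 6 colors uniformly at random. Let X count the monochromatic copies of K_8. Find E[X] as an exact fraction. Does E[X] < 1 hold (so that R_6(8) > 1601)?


E[X] = C(1601, 8) · 6^{1 − 28} = 1051968746851785076600 · 6^{−27} = 1051968746851785076600/1023490369077469249536.
As a reduced fraction: E[X] = 131496093356473134575/127936296134683656192 ≈ 1.02782.
Is E[X] < 1? NO.
Since E[X] ≥ 1, the first-moment bound is inconclusive at n = 1601; it does NOT by itself certify R_6(8) > 1601.

E[X] = 131496093356473134575/127936296134683656192 ≈ 1.02782; E[X] ≥ 1; first-moment method inconclusive here.


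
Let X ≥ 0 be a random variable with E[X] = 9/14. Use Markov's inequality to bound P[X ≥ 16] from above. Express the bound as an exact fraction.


μ = E[X] = 9/14, a = 16.
Markov: P[X ≥ 16] ≤ μ/a = (9/14)/16 = 9/224.
Numerically: ≈ 0.0402.
(Since a = 16 > μ = 0.6429, the bound 9/224 is < 1 and informative.)

P[X ≥ 16] ≤ 9/224 ≈ 0.0402.


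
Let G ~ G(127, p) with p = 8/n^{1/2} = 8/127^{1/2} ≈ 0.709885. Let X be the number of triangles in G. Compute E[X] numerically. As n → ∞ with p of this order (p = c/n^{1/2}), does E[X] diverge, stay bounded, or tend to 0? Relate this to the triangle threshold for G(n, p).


Number of potential triangles: C(127, 3) = 333375.
Each occurs with probability p³ ≈ (0.709885)³ ≈ 3.57737427e-01.
By linearity: E[X] = C(127, 3)·p³ ≈ 333375 · 3.57737427e-01 ≈ 119260.714866.
Since α = 1/2 < 1, p = c/n^{1/2} ≫ 1/n is above the triangle threshold p ~ 1/n. Asymptotically E[X] ~ (c³/6)·n^{3(1−α)} = (8³/6)·n^{1.5} → ∞; triangles are abundant w.h.p.

E[X] ≈ 119260.714866; in regime p = Θ(1/n^{1/2}) E[X] diverges (above the triangle threshold p ~ 1/n).


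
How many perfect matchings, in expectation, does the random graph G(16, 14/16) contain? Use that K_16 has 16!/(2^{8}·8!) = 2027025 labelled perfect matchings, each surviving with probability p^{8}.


K_16 has 16!/(2^{8}·8!) = 2027025 labelled perfect matchings.
For each such perfect matching H, let X_H = 1 if all 8 edges of H are present in G. Then P[X_H = 1] = p^{8} = (7/8)^{8} = 5764801/16777216.
Summing the indicators: E[X] = Σ_H E[X_H] = 2027025 · p^{8} = 2027025 · 5764801/16777216 = 11685395747025/16777216.
Numerically: E[X] ≈ 696504.

E[X] = 2027025 · (7/8)^{8} = 11685395747025/16777216 ≈ 696504.


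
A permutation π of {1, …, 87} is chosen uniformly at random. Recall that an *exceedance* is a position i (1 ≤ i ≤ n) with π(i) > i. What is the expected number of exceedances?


Write X = Σ_{i=1}^{87} X_i, where X_i = 1_{π(i) > i}.
For each fixed i, π(i) is uniform over {1, …, 87} (marginal of a uniform permutation), so P[π(i) > i] = (n − i)/n. Summing: Σ_{i=1}^{87} (n − i)/n = (0 + 1 + … + 86)/87 = 87(87 − 1)/(2·87) = (87 − 1)/2.
Hence E[X] = Σ_{i=1}^{87} (87 − i)/87 = 43 ≈ 43.0000.

E[X] = 43 = 43.0000.


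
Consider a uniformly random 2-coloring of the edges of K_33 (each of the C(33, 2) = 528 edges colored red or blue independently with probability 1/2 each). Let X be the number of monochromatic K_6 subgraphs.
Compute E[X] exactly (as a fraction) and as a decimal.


Let X = Σ_S X_S over the C(33, 6) = 1107568 subsets S of size 6, where X_S = 1 if the K_6 on S is monochromatic.
For a fixed S, the K_6 on S has C(6, 2) = 15 edges. P[all 15 edges red] = (1/2)^15, and likewise for blue, so P[monochromatic] = 2·(1/2)^15 = 2^{1 − 15} = 1/16384.
By linearity of expectation: E[X] = C(33, 6) · 2^{1 − 15} = 1107568 · 1/16384 = 69223/1024.
Numerically: E[X] ≈ 67.6006.

E[X] = C(33,6)·2^(1−C(6,2)) = 69223/1024 ≈ 67.6006.


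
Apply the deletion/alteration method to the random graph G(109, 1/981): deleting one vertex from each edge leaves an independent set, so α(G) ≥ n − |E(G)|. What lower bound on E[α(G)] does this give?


E[|E(G)|] = C(109, 2)·p = 5886 · (1/981) = 6.
E[α(G)] ≥ n − E[|E(G)|] = 109 − 6 = 103.
Numerically: ≈ 103.000000.
(This is only a lower bound; the true E[α(G)] may be larger.)

E[α(G)] ≥ 103 ≈ 103.000000.


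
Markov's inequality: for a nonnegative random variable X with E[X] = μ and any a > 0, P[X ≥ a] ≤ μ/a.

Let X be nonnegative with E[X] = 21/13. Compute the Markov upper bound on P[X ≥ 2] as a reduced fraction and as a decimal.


μ = E[X] = 21/13, a = 2.
Markov: P[X ≥ 2] ≤ μ/a = (21/13)/2 = 21/26.
Numerically: ≈ 0.808.
(Since a = 2 > μ = 1.615, the bound 21/26 is < 1 and informative.)

P[X ≥ 2] ≤ 21/26 ≈ 0.808.


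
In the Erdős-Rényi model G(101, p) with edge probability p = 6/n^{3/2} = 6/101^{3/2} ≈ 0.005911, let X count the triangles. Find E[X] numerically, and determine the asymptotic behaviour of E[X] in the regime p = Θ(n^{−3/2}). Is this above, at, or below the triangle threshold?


Number of potential triangles: C(101, 3) = 166650.
Each occurs with probability p³ ≈ (0.005911)³ ≈ 2.065416e-07.
By linearity: E[X] = C(101, 3)·p³ ≈ 166650 · 2.065416e-07 ≈ 0.0344.
Since α = 3/2 > 1, p = c/n^{3/2} = o(1/n) is below the triangle threshold p ~ 1/n. Asymptotically E[X] ~ (c³/6)·n^{3(1−α)} = (6³/6)·n^{-1.5} → 0, so by Markov's inequality G has no triangles w.h.p.

E[X] ≈ 0.0344; in regime p = Θ(1/n^{3/2}) E[X] tends to 0 (below the triangle threshold p ~ 1/n).


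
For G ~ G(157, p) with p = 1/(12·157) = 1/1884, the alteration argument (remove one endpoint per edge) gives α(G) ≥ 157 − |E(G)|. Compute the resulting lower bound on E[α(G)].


E[|E(G)|] = C(157, 2)·p = 12246 · (1/1884) = 13/2.
E[α(G)] ≥ n − E[|E(G)|] = 157 − 13/2 = 301/2.
Numerically: ≈ 150.5000.
(This is only a lower bound; the true E[α(G)] may be larger.)

E[α(G)] ≥ 301/2 ≈ 150.5000.


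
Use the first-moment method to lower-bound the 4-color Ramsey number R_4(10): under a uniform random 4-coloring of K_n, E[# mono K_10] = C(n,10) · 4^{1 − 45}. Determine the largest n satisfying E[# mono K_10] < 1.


We need C(n, 10) · 4^{1 − 45} < 1, i.e. C(n, 10) < 4^{45 − 1} = 309485009821345068724781056.
Check values of n near the boundary:
  n = 2017: C(2017, 10) = 300324964434452596180990448; 300324964434452596180990448 < 309485009821345068724781056? YES
  n = 2018: C(2018, 10) = 301820606687612220663963508; 301820606687612220663963508 < 309485009821345068724781056? YES
  n = 2019: C(2019, 10) = 303322949179835278009229628; 303322949179835278009229628 < 309485009821345068724781056? YES
  n = 2020: C(2020, 10) = 304832018578739931133653656; 304832018578739931133653656 < 309485009821345068724781056? YES
  n = 2021: C(2021, 10) = 306347841644770462864800616; 306347841644770462864800616 < 309485009821345068724781056? YES
  n = 2022: C(2022, 10) = 307870445231474093395937796; 307870445231474093395937796 < 309485009821345068724781056? YES
  n = 2023: C(2023, 10) = 309399856285778485315440716; 309399856285778485315440716 < 309485009821345068724781056? YES
  n = 2024: C(2024, 10) = 310936101848269937576192656; 310936101848269937576192656 < 309485009821345068724781056? NO
  n = 2025: C(2025, 10) = 312479209053472269772600560; 312479209053472269772600560 < 309485009821345068724781056? NO
  n = 2026: C(2026, 10) = 314029205130126398094885285; 314029205130126398094885285 < 309485009821345068724781056? NO
The largest n with C(n, 10) < 309485009821345068724781056 is n = 2023 (where E[X] = 77349964071444621328860179/77371252455336267181195264 ≈ 0.9997249). Hence R_4(10) > 2023, i.e. R_4(10) ≥ 2024.

Largest n = 2023; hence R_4(10) > 2023.


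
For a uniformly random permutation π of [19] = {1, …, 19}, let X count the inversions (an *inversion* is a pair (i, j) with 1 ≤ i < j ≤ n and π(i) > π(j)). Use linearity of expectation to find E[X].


Write X = Σ X_I over the C(19, 2) = 171 pairs i < j, with X_I the indicator of one inversion.
There are 171 indicators.
For each fixed pair i < j, the values π(i) and π(j) are two distinct elements of {1, …, 19} in uniformly random order; by symmetry P[π(i) > π(j)] = 1/2.
By linearity: E[X] = 171 · (1/2) = C(19, 2) · (1/2) = 171/2 = 171/2 ≈ 85.5000.

E[X] = 171/2 = 85.5000.


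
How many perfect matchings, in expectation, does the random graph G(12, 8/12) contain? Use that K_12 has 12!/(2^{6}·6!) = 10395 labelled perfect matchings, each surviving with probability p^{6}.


K_12 has 12!/(2^{6}·6!) = 10395 labelled perfect matchings.
For each such perfect matching H, let X_H = 1 if all 6 edges of H are present in G. Then P[X_H = 1] = p^{6} = (2/3)^{6} = 64/729.
By linearity: E[X] = Σ_H E[X_H] = 10395 · p^{6} = 10395 · 64/729 = 24640/27.
Numerically: E[X] ≈ 912.6.

E[X] = 10395 · (2/3)^{6} = 24640/27 ≈ 912.6.


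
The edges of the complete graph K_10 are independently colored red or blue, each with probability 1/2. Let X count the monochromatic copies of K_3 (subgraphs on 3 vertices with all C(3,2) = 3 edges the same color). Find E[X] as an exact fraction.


Let X = Σ_S X_S over the C(10, 3) = 120 subsets S of size 3, where X_S = 1 if the K_3 on S is monochromatic.
For a fixed S, the K_3 on S has C(3, 2) = 3 edges. P[all 3 edges red] = (1/2)^3, and likewise for blue, so P[monochromatic] = 2·(1/2)^3 = 2^{1 − 3} = 1/4.
By linearity of expectation: E[X] = C(10, 3) · 2^{1 − 3} = 120 · 1/4 = 30.
Numerically: E[X] ≈ 30.0000.

E[X] = C(10,3)·2^(1−C(3,2)) = 30 ≈ 30.0000.


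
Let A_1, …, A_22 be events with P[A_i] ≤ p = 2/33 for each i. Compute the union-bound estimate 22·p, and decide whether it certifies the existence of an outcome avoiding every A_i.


Union bound: P[∪_{i=1}^{22} A_i] ≤ Σ_i P[A_i] ≤ 22·p = 22·(2/33) = 4/3.
Numerically: 4/3 ≈ 1.33333.
Is 4/3 < 1? NO.
Since the bound 4/3 is ≥ 1, the union bound is uninformative here; it does NOT by itself certify existence.

22·p = 4/3 ≈ 1.33333; existence NOT certified by the union bound.


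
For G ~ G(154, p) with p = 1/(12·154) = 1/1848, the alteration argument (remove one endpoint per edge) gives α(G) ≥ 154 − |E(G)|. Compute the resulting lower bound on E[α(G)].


E[|E(G)|] = C(154, 2)·p = 11781 · (1/1848) = 51/8.
E[α(G)] ≥ n − E[|E(G)|] = 154 − 51/8 = 1181/8.
Numerically: ≈ 147.625000.
(This is only a lower bound; the true E[α(G)] may be larger.)

E[α(G)] ≥ 1181/8 ≈ 147.625000.


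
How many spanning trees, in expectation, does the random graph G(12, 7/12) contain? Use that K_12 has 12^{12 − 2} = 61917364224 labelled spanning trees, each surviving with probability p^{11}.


K_12 has 12^{12 − 2} = 61917364224 labelled spanning trees.
For each such spanning tree H, let X_H = 1 if all 11 edges of H are present in G. Then P[X_H = 1] = p^{11} = (7/12)^{11} = 1977326743/743008370688.
Summing the indicators: E[X] = Σ_H E[X_H] = 61917364224 · p^{11} = 61917364224 · 1977326743/743008370688 = 1977326743/12.
Numerically: E[X] ≈ 1.6478e+08.

E[X] = 61917364224 · (7/12)^{11} = 1977326743/12 ≈ 1.6478e+08.


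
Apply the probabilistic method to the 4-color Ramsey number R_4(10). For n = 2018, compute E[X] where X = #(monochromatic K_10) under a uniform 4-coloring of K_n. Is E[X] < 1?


E[X] = C(2018, 10) · 4^{1 − 45} = 301820606687612220663963508 · 4^{−44} = 301820606687612220663963508/309485009821345068724781056.
As a reduced fraction: E[X] = 75455151671903055165990877/77371252455336267181195264 ≈ 0.975235.
Is E[X] < 1? YES.
Since E[X] < 1, there exists a 4-coloring of K_{2018} with no monochromatic K_10; hence R_4(10) > 2018.

E[X] = 75455151671903055165990877/77371252455336267181195264 ≈ 0.975235; E[X] < 1, so R_4(10) > 2018.


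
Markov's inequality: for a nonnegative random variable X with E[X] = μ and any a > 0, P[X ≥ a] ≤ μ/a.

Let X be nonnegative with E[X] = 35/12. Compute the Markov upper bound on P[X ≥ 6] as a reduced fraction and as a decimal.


μ = E[X] = 35/12, a = 6.
Markov: P[X ≥ 6] ≤ μ/a = (35/12)/6 = 35/72.
Numerically: ≈ 0.48611.
(Since a = 6 > μ = 2.91667, the bound 35/72 is < 1 and informative.)

P[X ≥ 6] ≤ 35/72 ≈ 0.48611.


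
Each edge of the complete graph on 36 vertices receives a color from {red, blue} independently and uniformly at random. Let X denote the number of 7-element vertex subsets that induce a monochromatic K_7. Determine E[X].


Let X = Σ_S X_S over the C(36, 7) = 8347680 subsets S of size 7, where X_S = 1 if the K_7 on S is monochromatic.
For a fixed S, the K_7 on S has C(7, 2) = 21 edges. P[all 21 edges red] = (1/2)^21, and likewise for blue, so P[monochromatic] = 2·(1/2)^21 = 2^{1 − 21} = 1/1048576.
By linearity of expectation: E[X] = C(36, 7) · 2^{1 − 21} = 8347680 · 1/1048576 = 260865/32768.
Numerically: E[X] ≈ 7.96097.

E[X] = C(36,7)·2^(1−C(7,2)) = 260865/32768 ≈ 7.96097.


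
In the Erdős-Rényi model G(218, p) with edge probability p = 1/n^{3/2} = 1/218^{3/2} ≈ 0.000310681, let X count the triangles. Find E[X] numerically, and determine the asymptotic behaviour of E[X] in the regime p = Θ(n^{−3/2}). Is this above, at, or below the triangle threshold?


Number of potential triangles: C(218, 3) = 1703016.
Each occurs with probability p³ ≈ (0.000310681)³ ≈ 2.99878810e-11.
By linearity: E[X] = C(218, 3)·p³ ≈ 1703016 · 2.99878810e-11 ≈ 0.000051.
Since α = 3/2 > 1, p = c/n^{3/2} = o(1/n) is below the triangle threshold p ~ 1/n. Asymptotically E[X] ~ (c³/6)·n^{3(1−α)} = (1³/6)·n^{-1.5} → 0, so by Markov's inequality G has no triangles w.h.p.

E[X] ≈ 0.000051; in regime p = Θ(1/n^{3/2}) E[X] tends to 0 (below the triangle threshold p ~ 1/n).


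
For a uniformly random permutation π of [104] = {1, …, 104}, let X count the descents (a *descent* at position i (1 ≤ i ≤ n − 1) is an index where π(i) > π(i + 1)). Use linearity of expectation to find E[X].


Write X = Σ X_I over i = 1, …, 103, with X_I the indicator of one descent.
There are 103 indicators.
For each fixed i, the pair (π(i), π(i+1)) is a uniformly random ordered pair of distinct values from {1, …, 104}; by symmetry P[π(i) > π(i+1)] = 1/2.
By linearity: E[X] = 103 · (1/2) = (104 − 1) · (1/2) = 103/2 ≈ 51.500.

E[X] = 103/2 = 51.500.


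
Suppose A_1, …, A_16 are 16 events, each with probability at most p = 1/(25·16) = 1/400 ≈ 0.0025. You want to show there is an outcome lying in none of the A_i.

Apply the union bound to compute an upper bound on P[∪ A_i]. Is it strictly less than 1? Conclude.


Union bound: P[∪_{i=1}^{16} A_i] ≤ Σ_i P[A_i] ≤ 16·p = 16·(1/400) = 1/25.
Numerically: 1/25 ≈ 0.0400.
Is 1/25 < 1? YES.
Since P[∪ A_i] ≤ 1/25 < 1, the complement has P[∩ A_i^c] ≥ 1 − 1/25 = 24/25 > 0, so some outcome avoids every A_i.

16·p = 1/25 ≈ 0.0400; existence CERTIFIED by the union bound.


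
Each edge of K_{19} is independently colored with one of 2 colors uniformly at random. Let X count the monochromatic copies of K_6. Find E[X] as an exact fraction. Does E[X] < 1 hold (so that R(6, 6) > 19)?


E[X] = C(19, 6) · 2^{1 − 15} = 27132 · 2^{−14} = 27132/16384.
As a reduced fraction: E[X] = 6783/4096 ≈ 1.6560.
Is E[X] < 1? NO.
Since E[X] ≥ 1, the first-moment bound is inconclusive at n = 19; it does NOT by itself certify R(6, 6) > 19.

E[X] = 6783/4096 ≈ 1.6560; E[X] ≥ 1; first-moment method inconclusive here.


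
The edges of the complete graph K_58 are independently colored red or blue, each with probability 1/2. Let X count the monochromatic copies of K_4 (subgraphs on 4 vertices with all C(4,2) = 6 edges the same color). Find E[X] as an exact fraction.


Let X = Σ_S X_S over the C(58, 4) = 424270 subsets S of size 4, where X_S = 1 if the K_4 on S is monochromatic.
For a fixed S, the K_4 on S has C(4, 2) = 6 edges. P[all 6 edges red] = (1/2)^6, and likewise for blue, so P[monochromatic] = 2·(1/2)^6 = 2^{1 − 6} = 1/32.
Summing: E[X] = C(58, 4) · 2^{1 − 6} = 424270 · 1/32 = 212135/16.
Numerically: E[X] ≈ 13258.437500.

E[X] = C(58,4)·2^(1−C(4,2)) = 212135/16 ≈ 13258.437500.


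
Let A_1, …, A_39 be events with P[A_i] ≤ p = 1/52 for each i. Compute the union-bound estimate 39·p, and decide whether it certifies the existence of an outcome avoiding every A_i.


Union bound: P[∪_{i=1}^{39} A_i] ≤ Σ_i P[A_i] ≤ 39·p = 39·(1/52) = 3/4.
Numerically: 3/4 ≈ 0.7500.
Is 3/4 < 1? YES.
Since P[∪ A_i] ≤ 3/4 < 1, the complement has P[∩ A_i^c] ≥ 1 − 3/4 = 1/4 > 0, so some outcome avoids every A_i.

39·p = 3/4 ≈ 0.7500; existence CERTIFIED by the union bound.


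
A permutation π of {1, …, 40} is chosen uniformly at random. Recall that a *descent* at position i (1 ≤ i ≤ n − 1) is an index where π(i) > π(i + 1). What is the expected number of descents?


Write X = Σ X_I over i = 1, …, 39, with X_I the indicator of one descent.
There are 39 indicators.
For each fixed i, the pair (π(i), π(i+1)) is a uniformly random ordered pair of distinct values from {1, …, 40}; by symmetry P[π(i) > π(i+1)] = 1/2.
By linearity: E[X] = 39 · (1/2) = (40 − 1) · (1/2) = 39/2 ≈ 19.500.

E[X] = 39/2 = 19.500.


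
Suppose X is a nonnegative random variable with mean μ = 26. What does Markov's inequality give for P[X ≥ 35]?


μ = E[X] = 26, a = 35.
Markov: P[X ≥ 35] ≤ μ/a = (26)/35 = 26/35.
Numerically: ≈ 0.743.
(Since a = 35 > μ = 26.000, the bound 26/35 is < 1 and informative.)

P[X ≥ 35] ≤ 26/35 ≈ 0.743.


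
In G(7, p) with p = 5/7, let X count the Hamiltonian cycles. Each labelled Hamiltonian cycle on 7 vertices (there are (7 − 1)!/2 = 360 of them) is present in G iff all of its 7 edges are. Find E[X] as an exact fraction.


K_7 has (7 − 1)!/2 = 360 labelled Hamiltonian cycles.
For each such Hamiltonian cycle H, let X_H = 1 if all 7 edges of H are present in G. Then P[X_H = 1] = p^{7} = (5/7)^{7} = 78125/823543.
By linearity: E[X] = Σ_H E[X_H] = 360 · p^{7} = 360 · 78125/823543 = 28125000/823543.
Numerically: E[X] ≈ 34.151.

E[X] = 360 · (5/7)^{7} = 28125000/823543 ≈ 34.151.


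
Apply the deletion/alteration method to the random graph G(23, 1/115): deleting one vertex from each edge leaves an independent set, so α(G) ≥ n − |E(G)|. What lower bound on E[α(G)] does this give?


E[|E(G)|] = C(23, 2)·p = 253 · (1/115) = 11/5.
E[α(G)] ≥ n − E[|E(G)|] = 23 − 11/5 = 104/5.
Numerically: ≈ 20.8000.
(This is only a lower bound; the true E[α(G)] may be larger.)

E[α(G)] ≥ 104/5 ≈ 20.8000.


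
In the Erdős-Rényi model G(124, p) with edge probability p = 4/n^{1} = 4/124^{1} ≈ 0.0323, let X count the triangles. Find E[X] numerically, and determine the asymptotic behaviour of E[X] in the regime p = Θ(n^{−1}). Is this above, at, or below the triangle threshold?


Number of potential triangles: C(124, 3) = 310124.
Each occurs with probability p³ ≈ (0.0323)³ ≈ 3.35672e-05.
By linearity: E[X] = C(124, 3)·p³ ≈ 310124 · 3.35672e-05 ≈ 10.410.
Here α = 1, so p = 4/n is exactly at the triangle threshold p ~ 1/n. Asymptotically E[X] → c³/6 = 4³/6 = 32/3 ≈ 10.667, a bounded constant. In this regime the triangle count is asymptotically Poisson(c³/6).

E[X] ≈ 10.410; in regime p = Θ(1/n^{1}) E[X] stays bounded (at the triangle threshold p ~ 1/n).


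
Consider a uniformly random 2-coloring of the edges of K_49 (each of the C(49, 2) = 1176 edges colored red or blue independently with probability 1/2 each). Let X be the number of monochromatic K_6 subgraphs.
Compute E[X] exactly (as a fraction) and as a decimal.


Let X = Σ_S X_S over the C(49, 6) = 13983816 subsets S of size 6, where X_S = 1 if the K_6 on S is monochromatic.
For a fixed S, the K_6 on S has C(6, 2) = 15 edges. P[all 15 edges red] = (1/2)^15, and likewise for blue, so P[monochromatic] = 2·(1/2)^15 = 2^{1 − 15} = 1/16384.
By linearity: E[X] = C(49, 6) · 2^{1 − 15} = 13983816 · 1/16384 = 1747977/2048.
Numerically: E[X] ≈ 853.50439.

E[X] = C(49,6)·2^(1−C(6,2)) = 1747977/2048 ≈ 853.50439.


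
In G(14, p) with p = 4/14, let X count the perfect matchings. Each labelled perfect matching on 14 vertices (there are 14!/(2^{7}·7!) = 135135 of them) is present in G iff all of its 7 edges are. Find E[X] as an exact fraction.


K_14 has 14!/(2^{7}·7!) = 135135 labelled perfect matchings.
For each such perfect matching H, let X_H = 1 if all 7 edges of H are present in G. Then P[X_H = 1] = p^{7} = (2/7)^{7} = 128/823543.
By linearity of expectation: E[X] = Σ_H E[X_H] = 135135 · p^{7} = 135135 · 128/823543 = 2471040/117649.
Numerically: E[X] ≈ 21.

E[X] = 135135 · (2/7)^{7} = 2471040/117649 ≈ 21.


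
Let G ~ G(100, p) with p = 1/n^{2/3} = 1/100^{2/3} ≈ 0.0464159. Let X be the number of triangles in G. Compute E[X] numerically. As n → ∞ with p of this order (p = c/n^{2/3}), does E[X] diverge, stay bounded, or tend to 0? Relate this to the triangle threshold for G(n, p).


Number of potential triangles: C(100, 3) = 161700.
Each occurs with probability p³ ≈ (0.0464159)³ ≈ 1.00000000e-04.
By linearity: E[X] = C(100, 3)·p³ ≈ 161700 · 1.00000000e-04 ≈ 16.170000.
Since α = 2/3 < 1, p = c/n^{2/3} ≫ 1/n is above the triangle threshold p ~ 1/n. Asymptotically E[X] ~ (c³/6)·n^{3(1−α)} = (1³/6)·n^{1} → ∞; triangles are abundant w.h.p.

E[X] ≈ 16.170000; in regime p = Θ(1/n^{2/3}) E[X] diverges (above the triangle threshold p ~ 1/n).


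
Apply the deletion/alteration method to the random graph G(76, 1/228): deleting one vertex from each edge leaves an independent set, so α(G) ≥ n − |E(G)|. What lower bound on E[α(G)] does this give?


E[|E(G)|] = C(76, 2)·p = 2850 · (1/228) = 25/2.
E[α(G)] ≥ n − E[|E(G)|] = 76 − 25/2 = 127/2.
Numerically: ≈ 63.5000.
(This is only a lower bound; the true E[α(G)] may be larger.)

E[α(G)] ≥ 127/2 ≈ 63.5000.


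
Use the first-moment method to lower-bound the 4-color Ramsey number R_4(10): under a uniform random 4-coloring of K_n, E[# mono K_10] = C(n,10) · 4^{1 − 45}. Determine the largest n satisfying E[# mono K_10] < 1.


We need C(n, 10) · 4^{1 − 45} < 1, i.e. C(n, 10) < 4^{45 − 1} = 309485009821345068724781056.
Check values of n near the boundary:
  n = 2021: C(2021, 10) = 306347841644770462864800616; 306347841644770462864800616 < 309485009821345068724781056? YES
  n = 2022: C(2022, 10) = 307870445231474093395937796; 307870445231474093395937796 < 309485009821345068724781056? YES
  n = 2023: C(2023, 10) = 309399856285778485315440716; 309399856285778485315440716 < 309485009821345068724781056? YES
  n = 2024: C(2024, 10) = 310936101848269937576192656; 310936101848269937576192656 < 309485009821345068724781056? NO
The largest n with C(n, 10) < 309485009821345068724781056 is n = 2023 (where E[X] = 77349964071444621328860179/77371252455336267181195264 ≈ 0.9997). Hence R_4(10) > 2023, i.e. R_4(10) ≥ 2024.

Largest n = 2023; hence R_4(10) > 2023.


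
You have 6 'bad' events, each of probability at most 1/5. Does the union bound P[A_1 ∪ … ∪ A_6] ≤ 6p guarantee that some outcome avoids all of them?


Union bound: P[∪_{i=1}^{6} A_i] ≤ Σ_i P[A_i] ≤ 6·p = 6·(1/5) = 6/5.
Numerically: 6/5 ≈ 1.2000.
Is 6/5 < 1? NO.
Since the bound 6/5 is ≥ 1, the union bound is uninformative here; it does NOT by itself certify existence.

6·p = 6/5 ≈ 1.2000; existence NOT certified by the union bound.


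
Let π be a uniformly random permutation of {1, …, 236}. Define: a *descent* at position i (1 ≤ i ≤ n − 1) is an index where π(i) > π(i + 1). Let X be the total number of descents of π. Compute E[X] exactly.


Write X = Σ X_I over i = 1, …, 235, with X_I the indicator of one descent.
There are 235 indicators.
For each fixed i, the pair (π(i), π(i+1)) is a uniformly random ordered pair of distinct values from {1, …, 236}; by symmetry P[π(i) > π(i+1)] = 1/2.
By linearity: E[X] = 235 · (1/2) = (236 − 1) · (1/2) = 235/2 ≈ 117.5000.

E[X] = 235/2 = 117.5000.


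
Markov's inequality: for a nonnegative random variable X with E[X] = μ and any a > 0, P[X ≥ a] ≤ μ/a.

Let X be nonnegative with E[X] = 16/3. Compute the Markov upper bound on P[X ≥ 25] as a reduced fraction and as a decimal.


μ = E[X] = 16/3, a = 25.
Markov: P[X ≥ 25] ≤ μ/a = (16/3)/25 = 16/75.
Numerically: ≈ 0.2133.
(Since a = 25 > μ = 5.3333, the bound 16/75 is < 1 and informative.)

P[X ≥ 25] ≤ 16/75 ≈ 0.2133.


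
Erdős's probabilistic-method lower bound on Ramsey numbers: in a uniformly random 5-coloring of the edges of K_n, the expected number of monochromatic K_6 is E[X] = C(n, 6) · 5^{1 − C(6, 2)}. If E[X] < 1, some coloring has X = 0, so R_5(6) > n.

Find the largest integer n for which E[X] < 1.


We need C(n, 6) · 5^{1 − 15} < 1, i.e. C(n, 6) < 5^{15 − 1} = 6103515625.
Check values of n near the boundary:
  n = 126: C(126, 6) = 4925156775; 4925156775 < 6103515625? YES
  n = 127: C(127, 6) = 5169379425; 5169379425 < 6103515625? YES
  n = 128: C(128, 6) = 5423611200; 5423611200 < 6103515625? YES
  n = 129: C(129, 6) = 5688177600; 5688177600 < 6103515625? YES
  n = 130: C(130, 6) = 5963412000; 5963412000 < 6103515625? YES
  n = 131: C(131, 6) = 6249655776; 6249655776 < 6103515625? NO
The largest n with C(n, 6) < 6103515625 is n = 130 (where E[X] = 47707296/48828125 ≈ 0.9770). Hence R_5(6) > 130, i.e. R_5(6) ≥ 131.

Largest n = 130; hence R_5(6) > 130.


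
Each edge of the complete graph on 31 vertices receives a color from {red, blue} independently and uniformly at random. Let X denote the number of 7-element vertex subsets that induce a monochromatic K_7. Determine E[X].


Let X = Σ_S X_S over the C(31, 7) = 2629575 subsets S of size 7, where X_S = 1 if the K_7 on S is monochromatic.
For a fixed S, the K_7 on S has C(7, 2) = 21 edges. P[all 21 edges red] = (1/2)^21, and likewise for blue, so P[monochromatic] = 2·(1/2)^21 = 2^{1 − 21} = 1/1048576.
Summing: E[X] = C(31, 7) · 2^{1 − 21} = 2629575 · 1/1048576 = 2629575/1048576.
Numerically: E[X] ≈ 2.508.

E[X] = C(31,7)·2^(1−C(7,2)) = 2629575/1048576 ≈ 2.508.


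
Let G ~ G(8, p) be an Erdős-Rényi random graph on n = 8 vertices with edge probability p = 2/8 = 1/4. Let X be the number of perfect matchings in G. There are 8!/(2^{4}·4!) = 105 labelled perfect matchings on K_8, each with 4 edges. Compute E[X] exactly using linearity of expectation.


K_8 has 8!/(2^{4}·4!) = 105 labelled perfect matchings.
For each such perfect matching H, let X_H = 1 if all 4 edges of H are present in G. Then P[X_H = 1] = p^{4} = (1/4)^{4} = 1/256.
By linearity: E[X] = Σ_H E[X_H] = 105 · p^{4} = 105 · 1/256 = 105/256.
Numerically: E[X] ≈ 0.41.

E[X] = 105 · (1/4)^{4} = 105/256 ≈ 0.41.


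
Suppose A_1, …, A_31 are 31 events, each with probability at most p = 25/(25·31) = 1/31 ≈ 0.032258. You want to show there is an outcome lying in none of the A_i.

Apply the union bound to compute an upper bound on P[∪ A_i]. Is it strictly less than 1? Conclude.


Union bound: P[∪_{i=1}^{31} A_i] ≤ Σ_i P[A_i] ≤ 31·p = 31·(1/31) = 1.
Numerically: 1 ≈ 1.000000.
Is 1 < 1? NO.
Since the bound 1 is ≥ 1, the union bound is uninformative here; it does NOT by itself certify existence.

31·p = 1 ≈ 1.000000; existence NOT certified by the union bound.


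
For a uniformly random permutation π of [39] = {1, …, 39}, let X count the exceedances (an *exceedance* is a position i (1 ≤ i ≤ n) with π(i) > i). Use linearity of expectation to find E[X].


Write X = Σ_{i=1}^{39} X_i, where X_i = 1_{π(i) > i}.
For each fixed i, π(i) is uniform over {1, …, 39} (marginal of a uniform permutation), so P[π(i) > i] = (n − i)/n. Summing: Σ_{i=1}^{39} (n − i)/n = (0 + 1 + … + 38)/39 = 39(39 − 1)/(2·39) = (39 − 1)/2.
Hence E[X] = Σ_{i=1}^{39} (39 − i)/39 = 19 ≈ 19.00000.

E[X] = 19 = 19.00000.


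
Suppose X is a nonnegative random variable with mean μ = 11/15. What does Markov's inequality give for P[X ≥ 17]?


μ = E[X] = 11/15, a = 17.
Markov: P[X ≥ 17] ≤ μ/a = (11/15)/17 = 11/255.
Numerically: ≈ 0.043137.
(Since a = 17 > μ = 0.733333, the bound 11/255 is < 1 and informative.)

P[X ≥ 17] ≤ 11/255 ≈ 0.043137.


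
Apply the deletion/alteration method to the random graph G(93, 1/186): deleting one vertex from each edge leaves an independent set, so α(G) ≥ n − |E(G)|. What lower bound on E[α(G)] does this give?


E[|E(G)|] = C(93, 2)·p = 4278 · (1/186) = 23.
E[α(G)] ≥ n − E[|E(G)|] = 93 − 23 = 70.
Numerically: ≈ 70.000.
(This is only a lower bound; the true E[α(G)] may be larger.)

E[α(G)] ≥ 70 ≈ 70.000.


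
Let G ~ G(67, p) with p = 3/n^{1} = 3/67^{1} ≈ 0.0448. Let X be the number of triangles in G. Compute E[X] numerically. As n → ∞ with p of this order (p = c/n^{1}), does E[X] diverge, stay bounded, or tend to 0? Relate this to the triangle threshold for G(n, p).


Number of potential triangles: C(67, 3) = 47905.
Each occurs with probability p³ ≈ (0.0448)³ ≈ 8.97717e-05.
By linearity: E[X] = C(67, 3)·p³ ≈ 47905 · 8.97717e-05 ≈ 4.301.
Here α = 1, so p = 3/n is exactly at the triangle threshold p ~ 1/n. Asymptotically E[X] → c³/6 = 3³/6 = 9/2 ≈ 4.500, a bounded constant. In this regime the triangle count is asymptotically Poisson(c³/6).

E[X] ≈ 4.301; in regime p = Θ(1/n^{1}) E[X] stays bounded (at the triangle threshold p ~ 1/n).


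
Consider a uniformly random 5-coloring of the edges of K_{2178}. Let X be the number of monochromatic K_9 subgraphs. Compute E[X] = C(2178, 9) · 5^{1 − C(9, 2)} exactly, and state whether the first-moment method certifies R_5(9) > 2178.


E[X] = C(2178, 9) · 5^{1 − 36} = 2989303896287203303608800 · 5^{−35} = 2989303896287203303608800/2910383045673370361328125.
As a reduced fraction: E[X] = 119572155851488132144352/116415321826934814453125 ≈ 1.0271.
Is E[X] < 1? NO.
Since E[X] ≥ 1, the first-moment bound is inconclusive at n = 2178; it does NOT by itself certify R_5(9) > 2178.

E[X] = 119572155851488132144352/116415321826934814453125 ≈ 1.0271; E[X] ≥ 1; first-moment method inconclusive here.


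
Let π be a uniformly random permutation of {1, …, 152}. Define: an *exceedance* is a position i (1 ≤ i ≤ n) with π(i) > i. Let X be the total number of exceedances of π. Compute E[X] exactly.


Write X = Σ_{i=1}^{152} X_i, where X_i = 1_{π(i) > i}.
For each fixed i, π(i) is uniform over {1, …, 152} (marginal of a uniform permutation), so P[π(i) > i] = (n − i)/n. Summing: Σ_{i=1}^{152} (n − i)/n = (0 + 1 + … + 151)/152 = 152(152 − 1)/(2·152) = (152 − 1)/2.
Hence E[X] = Σ_{i=1}^{152} (152 − i)/152 = 151/2 ≈ 75.500.

E[X] = 151/2 = 75.500.


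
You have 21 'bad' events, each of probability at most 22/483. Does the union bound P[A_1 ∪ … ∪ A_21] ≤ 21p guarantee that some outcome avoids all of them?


Union bound: P[∪_{i=1}^{21} A_i] ≤ Σ_i P[A_i] ≤ 21·p = 21·(22/483) = 22/23.
Numerically: 22/23 ≈ 0.9565.
Is 22/23 < 1? YES.
Since P[∪ A_i] ≤ 22/23 < 1, the complement has P[∩ A_i^c] ≥ 1 − 22/23 = 1/23 > 0, so some outcome avoids every A_i.

21·p = 22/23 ≈ 0.9565; existence CERTIFIED by the union bound.


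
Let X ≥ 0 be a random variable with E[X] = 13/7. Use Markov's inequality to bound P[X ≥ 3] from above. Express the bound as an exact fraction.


μ = E[X] = 13/7, a = 3.
Markov: P[X ≥ 3] ≤ μ/a = (13/7)/3 = 13/21.
Numerically: ≈ 0.61905.
(Since a = 3 > μ = 1.85714, the bound 13/21 is < 1 and informative.)

P[X ≥ 3] ≤ 13/21 ≈ 0.61905.


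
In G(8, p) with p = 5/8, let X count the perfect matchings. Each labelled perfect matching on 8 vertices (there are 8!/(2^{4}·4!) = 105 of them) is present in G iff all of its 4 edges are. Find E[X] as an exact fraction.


K_8 has 8!/(2^{4}·4!) = 105 labelled perfect matchings.
For each such perfect matching H, let X_H = 1 if all 4 edges of H are present in G. Then P[X_H = 1] = p^{4} = (5/8)^{4} = 625/4096.
Summing the indicators: E[X] = Σ_H E[X_H] = 105 · p^{4} = 105 · 625/4096 = 65625/4096.
Numerically: E[X] ≈ 16.02.

E[X] = 105 · (5/8)^{4} = 65625/4096 ≈ 16.02.


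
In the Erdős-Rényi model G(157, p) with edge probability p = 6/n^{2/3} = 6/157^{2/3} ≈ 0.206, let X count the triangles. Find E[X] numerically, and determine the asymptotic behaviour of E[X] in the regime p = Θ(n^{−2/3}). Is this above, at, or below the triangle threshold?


Number of potential triangles: C(157, 3) = 632710.
Each occurs with probability p³ ≈ (0.206)³ ≈ 8.76303e-03.
By linearity: E[X] = C(157, 3)·p³ ≈ 632710 · 8.76303e-03 ≈ 5544.459.
Since α = 2/3 < 1, p = c/n^{2/3} ≫ 1/n is above the triangle threshold p ~ 1/n. Asymptotically E[X] ~ (c³/6)·n^{3(1−α)} = (6³/6)·n^{1} → ∞; triangles are abundant w.h.p.

E[X] ≈ 5544.459; in regime p = Θ(1/n^{2/3}) E[X] diverges (above the triangle threshold p ~ 1/n).


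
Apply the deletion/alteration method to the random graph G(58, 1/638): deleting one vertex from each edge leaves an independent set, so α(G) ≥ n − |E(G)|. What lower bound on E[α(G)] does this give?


E[|E(G)|] = C(58, 2)·p = 1653 · (1/638) = 57/22.
E[α(G)] ≥ n − E[|E(G)|] = 58 − 57/22 = 1219/22.
Numerically: ≈ 55.409.
(This is only a lower bound; the true E[α(G)] may be larger.)

E[α(G)] ≥ 1219/22 ≈ 55.409.
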